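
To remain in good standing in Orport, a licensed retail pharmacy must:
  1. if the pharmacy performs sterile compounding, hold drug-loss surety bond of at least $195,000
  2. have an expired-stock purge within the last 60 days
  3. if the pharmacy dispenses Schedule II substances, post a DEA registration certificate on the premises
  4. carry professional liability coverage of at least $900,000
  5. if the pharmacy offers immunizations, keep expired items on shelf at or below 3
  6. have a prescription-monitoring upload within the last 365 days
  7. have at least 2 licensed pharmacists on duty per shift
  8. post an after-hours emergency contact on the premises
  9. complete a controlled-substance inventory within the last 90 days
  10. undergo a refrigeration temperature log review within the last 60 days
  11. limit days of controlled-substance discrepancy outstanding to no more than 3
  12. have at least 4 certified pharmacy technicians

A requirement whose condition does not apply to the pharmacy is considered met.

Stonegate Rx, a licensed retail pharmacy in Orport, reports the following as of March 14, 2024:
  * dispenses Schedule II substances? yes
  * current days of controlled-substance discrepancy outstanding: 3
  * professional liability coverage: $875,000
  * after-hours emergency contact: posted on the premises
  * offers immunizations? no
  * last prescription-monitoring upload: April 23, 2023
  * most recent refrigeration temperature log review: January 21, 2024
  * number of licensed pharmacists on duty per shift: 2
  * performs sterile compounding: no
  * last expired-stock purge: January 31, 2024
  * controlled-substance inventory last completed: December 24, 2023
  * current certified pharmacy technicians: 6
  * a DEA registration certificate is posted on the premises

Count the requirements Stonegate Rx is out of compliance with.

1. condition 'performs sterile compounding' does not hold → requirement n/a → met
2. expired-stock purge 43 days ago vs limit 60 → met
3. condition 'dispenses Schedule II substances' holds; DEA registration certificate present → met
4. professional liability coverage $875,000 < $900,000 → not met
5. condition 'offers immunizations' does not hold → requirement n/a → met
6. prescription-monitoring upload 326 days ago vs limit 365 → met
7. licensed pharmacists on duty per shift 2 ≥ 2 → met
8. after-hours emergency contact present → met
9. controlled-substance inventory 81 days ago vs limit 90 → met
10. refrigeration temperature log review 53 days ago vs limit 60 → met
11. days of controlled-substance discrepancy outstanding 3 ≤ 3 → met
12. certified pharmacy technicians 6 ≥ 4 → met
Not met: 1 of 12

1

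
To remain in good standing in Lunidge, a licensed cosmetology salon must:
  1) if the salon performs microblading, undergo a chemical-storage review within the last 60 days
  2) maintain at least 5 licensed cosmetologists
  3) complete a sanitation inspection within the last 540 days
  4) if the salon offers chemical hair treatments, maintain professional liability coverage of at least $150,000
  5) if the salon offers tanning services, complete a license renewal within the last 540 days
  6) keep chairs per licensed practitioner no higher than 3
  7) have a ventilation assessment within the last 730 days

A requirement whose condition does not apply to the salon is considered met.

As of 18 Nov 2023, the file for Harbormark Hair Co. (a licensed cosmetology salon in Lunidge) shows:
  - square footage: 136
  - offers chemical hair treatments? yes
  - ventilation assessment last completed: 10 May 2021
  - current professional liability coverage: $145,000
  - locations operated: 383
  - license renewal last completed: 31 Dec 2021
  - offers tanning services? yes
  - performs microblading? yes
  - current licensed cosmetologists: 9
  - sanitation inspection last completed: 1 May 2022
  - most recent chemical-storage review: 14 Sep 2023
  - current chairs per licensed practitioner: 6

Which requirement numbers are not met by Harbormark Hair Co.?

1. condition 'performs microblading' holds; chemical-storage review 65 days ago vs limit 60 → not met
2. licensed cosmetologists 9 ≥ 5 → met
3. sanitation inspection 566 days ago vs limit 540 → not met
4. condition 'offers chemical hair treatments' holds; professional liability coverage $145,000 < $150,000 → not met
5. condition 'offers tanning services' holds; license renewal 687 days ago vs limit 540 → not met
6. chairs per licensed practitioner 6 > 3 → not met
7. ventilation assessment 922 days ago vs limit 730 → not met
Not met: 1, 3, 4, 5, 6, 7

1, 3, 4, 5, 6, 7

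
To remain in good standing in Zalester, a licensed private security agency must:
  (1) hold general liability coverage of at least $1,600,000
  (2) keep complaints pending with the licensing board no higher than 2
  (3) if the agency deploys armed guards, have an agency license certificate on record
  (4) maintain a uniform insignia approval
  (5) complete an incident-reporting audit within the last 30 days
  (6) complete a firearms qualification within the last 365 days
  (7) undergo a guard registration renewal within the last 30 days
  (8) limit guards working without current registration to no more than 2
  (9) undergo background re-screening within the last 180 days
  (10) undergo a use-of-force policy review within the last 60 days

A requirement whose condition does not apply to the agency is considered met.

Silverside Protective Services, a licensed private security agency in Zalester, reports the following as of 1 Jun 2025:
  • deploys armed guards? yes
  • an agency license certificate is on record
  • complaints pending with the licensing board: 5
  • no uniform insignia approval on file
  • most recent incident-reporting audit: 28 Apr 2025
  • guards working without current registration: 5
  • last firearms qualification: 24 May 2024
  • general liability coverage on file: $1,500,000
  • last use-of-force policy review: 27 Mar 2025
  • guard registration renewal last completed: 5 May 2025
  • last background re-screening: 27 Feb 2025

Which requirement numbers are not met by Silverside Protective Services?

1. general liability coverage $1,500,000 < $1,600,000 → not met
2. complaints pending with the licensing board 5 > 2 → not met
3. condition 'deploys armed guards' holds; agency license certificate present → met
4. uniform insignia approval absent → not met
5. incident-reporting audit 34 days ago vs limit 30 → not met
6. firearms qualification 373 days ago vs limit 365 → not met
7. guard registration renewal 27 days ago vs limit 30 → met
8. guards working without current registration 5 > 2 → not met
9. background re-screening 94 days ago vs limit 180 → met
10. use-of-force policy review 66 days ago vs limit 60 → not met
Not met: 1, 2, 4, 5, 6, 8, 10

1, 2, 4, 5, 6, 8, 10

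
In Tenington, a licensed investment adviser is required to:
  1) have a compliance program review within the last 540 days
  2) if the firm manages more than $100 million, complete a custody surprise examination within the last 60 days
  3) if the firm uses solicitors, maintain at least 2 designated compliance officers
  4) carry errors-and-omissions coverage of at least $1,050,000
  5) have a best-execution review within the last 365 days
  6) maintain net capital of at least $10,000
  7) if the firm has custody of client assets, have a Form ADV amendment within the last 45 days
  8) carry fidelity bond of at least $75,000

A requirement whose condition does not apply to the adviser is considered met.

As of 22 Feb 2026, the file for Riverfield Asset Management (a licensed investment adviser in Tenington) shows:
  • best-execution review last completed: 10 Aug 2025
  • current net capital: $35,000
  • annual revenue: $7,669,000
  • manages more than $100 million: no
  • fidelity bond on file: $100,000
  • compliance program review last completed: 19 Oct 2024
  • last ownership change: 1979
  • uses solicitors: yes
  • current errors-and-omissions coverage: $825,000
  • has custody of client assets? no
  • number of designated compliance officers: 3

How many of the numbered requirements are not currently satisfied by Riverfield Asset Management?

1. compliance program review 491 days ago vs limit 540 → met
2. condition 'manages more than $100 million' does not hold → requirement n/a → met
3. condition 'uses solicitors' holds; designated compliance officers 3 ≥ 2 → met
4. errors-and-omissions coverage $825,000 < $1,050,000 → not met
5. best-execution review 196 days ago vs limit 365 → met
6. net capital $35,000 ≥ $10,000 → met
7. condition 'has custody of client assets' does not hold → requirement n/a → met
8. fidelity bond $100,000 ≥ $75,000 → met
Not met: 1 of 8

1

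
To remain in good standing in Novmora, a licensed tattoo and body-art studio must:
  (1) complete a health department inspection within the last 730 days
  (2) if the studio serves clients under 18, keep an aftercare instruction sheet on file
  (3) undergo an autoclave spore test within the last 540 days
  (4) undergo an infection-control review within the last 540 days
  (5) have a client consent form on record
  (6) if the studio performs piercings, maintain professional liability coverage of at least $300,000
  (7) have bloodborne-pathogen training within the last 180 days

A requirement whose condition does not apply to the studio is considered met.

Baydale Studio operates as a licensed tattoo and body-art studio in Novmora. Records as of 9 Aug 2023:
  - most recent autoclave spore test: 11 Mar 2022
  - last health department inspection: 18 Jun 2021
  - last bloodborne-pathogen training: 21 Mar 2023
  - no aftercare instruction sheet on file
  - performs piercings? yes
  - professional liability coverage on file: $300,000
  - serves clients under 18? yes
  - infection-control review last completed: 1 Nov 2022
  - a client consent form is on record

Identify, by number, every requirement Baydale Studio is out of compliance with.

1. health department inspection 782 days ago vs limit 730 → not met
2. condition 'serves clients under 18' holds; aftercare instruction sheet absent → not met
3. autoclave spore test 516 days ago vs limit 540 → met
4. infection-control review 281 days ago vs limit 540 → met
5. client consent form present → met
6. condition 'performs piercings' holds; professional liability coverage $300,000 ≥ $300,000 → met
7. bloodborne-pathogen training 141 days ago vs limit 180 → met
Not met: 1, 2

1, 2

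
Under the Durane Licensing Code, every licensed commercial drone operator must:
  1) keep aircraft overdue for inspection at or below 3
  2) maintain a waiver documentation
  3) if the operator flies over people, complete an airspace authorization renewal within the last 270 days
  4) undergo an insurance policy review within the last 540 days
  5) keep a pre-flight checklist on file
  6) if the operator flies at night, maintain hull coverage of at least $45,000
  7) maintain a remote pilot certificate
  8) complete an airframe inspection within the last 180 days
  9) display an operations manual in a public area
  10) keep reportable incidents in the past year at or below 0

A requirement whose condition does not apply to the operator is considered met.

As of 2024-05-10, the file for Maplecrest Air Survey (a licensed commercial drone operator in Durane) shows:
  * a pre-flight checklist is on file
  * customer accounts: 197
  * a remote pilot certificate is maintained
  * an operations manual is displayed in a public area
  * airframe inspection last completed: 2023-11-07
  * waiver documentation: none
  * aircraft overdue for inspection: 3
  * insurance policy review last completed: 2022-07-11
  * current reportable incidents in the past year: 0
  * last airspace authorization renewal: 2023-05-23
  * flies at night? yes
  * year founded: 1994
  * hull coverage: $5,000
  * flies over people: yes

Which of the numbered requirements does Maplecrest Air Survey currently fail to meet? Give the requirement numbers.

1. aircraft overdue for inspection 3 ≤ 3 → met
2. waiver documentation absent → not met
3. condition 'flies over people' holds; airspace authorization renewal 353 days ago vs limit 270 → not met
4. insurance policy review 669 days ago vs limit 540 → not met
5. pre-flight checklist present → met
6. condition 'flies at night' holds; hull coverage $5,000 < $45,000 → not met
7. remote pilot certificate present → met
8. airframe inspection 185 days ago vs limit 180 → not met
9. operations manual present → met
10. reportable incidents in the past year 0 ≤ 0 → met
Not met: 2, 3, 4, 6, 8

2, 3, 4, 6, 8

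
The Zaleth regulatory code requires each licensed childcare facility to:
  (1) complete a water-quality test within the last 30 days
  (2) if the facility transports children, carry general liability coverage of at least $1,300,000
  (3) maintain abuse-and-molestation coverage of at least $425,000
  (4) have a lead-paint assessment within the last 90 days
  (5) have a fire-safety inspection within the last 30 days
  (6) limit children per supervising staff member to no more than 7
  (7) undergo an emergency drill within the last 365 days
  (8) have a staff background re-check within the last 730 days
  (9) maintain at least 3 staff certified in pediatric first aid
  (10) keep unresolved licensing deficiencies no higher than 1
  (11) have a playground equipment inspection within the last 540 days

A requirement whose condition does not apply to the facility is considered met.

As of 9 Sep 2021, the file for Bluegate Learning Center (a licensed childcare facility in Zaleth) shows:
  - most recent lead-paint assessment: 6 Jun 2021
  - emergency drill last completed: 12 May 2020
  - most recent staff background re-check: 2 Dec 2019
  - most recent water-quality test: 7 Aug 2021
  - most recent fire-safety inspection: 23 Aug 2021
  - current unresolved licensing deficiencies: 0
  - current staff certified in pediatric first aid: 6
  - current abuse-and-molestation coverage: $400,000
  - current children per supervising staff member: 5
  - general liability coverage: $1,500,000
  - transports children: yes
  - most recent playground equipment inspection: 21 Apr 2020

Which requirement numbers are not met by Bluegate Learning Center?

1. water-quality test 33 days ago vs limit 30 → not met
2. condition 'transports children' holds; general liability coverage $1,500,000 ≥ $1,300,000 → met
3. abuse-and-molestation coverage $400,000 < $425,000 → not met
4. lead-paint assessment 95 days ago vs limit 90 → not met
5. fire-safety inspection 17 days ago vs limit 30 → met
6. children per supervising staff member 5 ≤ 7 → met
7. emergency drill 485 days ago vs limit 365 → not met
8. staff background re-check 647 days ago vs limit 730 → met
9. staff certified in pediatric first aid 6 ≥ 3 → met
10. unresolved licensing deficiencies 0 ≤ 1 → met
11. playground equipment inspection 506 days ago vs limit 540 → met
Not met: 1, 3, 4, 7

1, 3, 4, 7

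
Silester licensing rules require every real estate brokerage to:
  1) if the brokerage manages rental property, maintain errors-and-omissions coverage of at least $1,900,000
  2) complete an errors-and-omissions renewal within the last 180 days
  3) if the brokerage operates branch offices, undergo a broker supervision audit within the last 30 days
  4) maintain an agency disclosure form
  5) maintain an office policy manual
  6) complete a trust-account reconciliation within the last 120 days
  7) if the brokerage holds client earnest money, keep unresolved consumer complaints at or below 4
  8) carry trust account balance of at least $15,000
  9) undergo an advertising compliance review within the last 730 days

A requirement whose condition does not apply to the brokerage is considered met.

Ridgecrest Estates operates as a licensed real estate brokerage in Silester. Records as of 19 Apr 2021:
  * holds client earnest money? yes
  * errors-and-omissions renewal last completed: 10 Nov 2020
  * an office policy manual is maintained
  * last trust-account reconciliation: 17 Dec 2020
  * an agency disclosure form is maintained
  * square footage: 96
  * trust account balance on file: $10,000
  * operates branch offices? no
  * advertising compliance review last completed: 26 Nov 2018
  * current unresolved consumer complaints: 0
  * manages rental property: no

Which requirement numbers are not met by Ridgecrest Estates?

1. condition 'manages rental property' does not hold → requirement n/a → met
2. errors-and-omissions renewal 160 days ago vs limit 180 → met
3. condition 'operates branch offices' does not hold → requirement n/a → met
4. agency disclosure form present → met
5. office policy manual present → met
6. trust-account reconciliation 123 days ago vs limit 120 → not met
7. condition 'holds client earnest money' holds; unresolved consumer complaints 0 ≤ 4 → met
8. trust account balance $10,000 < $15,000 → not met
9. advertising compliance review 875 days ago vs limit 730 → not met
Not met: 6, 8, 9

6, 8, 9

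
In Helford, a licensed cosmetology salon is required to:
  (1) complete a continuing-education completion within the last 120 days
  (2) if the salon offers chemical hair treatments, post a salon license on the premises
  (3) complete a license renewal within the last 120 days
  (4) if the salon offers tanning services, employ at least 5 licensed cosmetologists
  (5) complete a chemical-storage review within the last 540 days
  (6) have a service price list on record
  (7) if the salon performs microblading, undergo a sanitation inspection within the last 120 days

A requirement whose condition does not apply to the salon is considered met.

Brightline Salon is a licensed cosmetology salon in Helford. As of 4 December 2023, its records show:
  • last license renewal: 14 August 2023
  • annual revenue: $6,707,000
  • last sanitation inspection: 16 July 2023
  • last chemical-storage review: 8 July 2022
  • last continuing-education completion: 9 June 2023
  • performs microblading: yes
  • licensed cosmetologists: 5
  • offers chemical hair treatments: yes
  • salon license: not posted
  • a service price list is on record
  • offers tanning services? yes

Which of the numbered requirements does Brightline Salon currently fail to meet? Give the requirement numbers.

1, 2, 7

1. continuing-education completion 178 days ago vs limit 120 → not met
2. condition 'offers chemical hair treatments' holds; salon license absent → not met
3. license renewal 112 days ago vs limit 120 → met
4. condition 'offers tanning services' holds; licensed cosmetologists 5 ≥ 5 → met
5. chemical-storage review 514 days ago vs limit 540 → met
6. service price list present → met
7. condition 'performs microblading' holds; sanitation inspection 141 days ago vs limit 120 → not met
Not met: 1, 2, 7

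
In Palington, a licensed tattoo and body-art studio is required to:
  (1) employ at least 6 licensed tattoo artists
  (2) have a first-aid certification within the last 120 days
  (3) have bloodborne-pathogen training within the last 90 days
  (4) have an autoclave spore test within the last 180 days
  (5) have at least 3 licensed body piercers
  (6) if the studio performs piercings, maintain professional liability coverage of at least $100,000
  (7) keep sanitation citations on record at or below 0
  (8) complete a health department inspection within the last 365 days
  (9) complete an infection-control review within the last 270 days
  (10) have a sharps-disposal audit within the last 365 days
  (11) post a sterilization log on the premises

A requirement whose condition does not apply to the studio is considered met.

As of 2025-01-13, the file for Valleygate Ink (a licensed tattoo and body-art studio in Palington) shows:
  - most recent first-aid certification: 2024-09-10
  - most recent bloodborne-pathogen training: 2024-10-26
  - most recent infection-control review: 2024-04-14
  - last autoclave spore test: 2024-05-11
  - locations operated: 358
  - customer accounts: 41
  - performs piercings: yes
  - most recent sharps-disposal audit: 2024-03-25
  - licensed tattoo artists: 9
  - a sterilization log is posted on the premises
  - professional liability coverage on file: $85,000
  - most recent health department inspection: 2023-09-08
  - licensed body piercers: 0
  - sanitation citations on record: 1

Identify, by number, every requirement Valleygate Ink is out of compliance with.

1. licensed tattoo artists 9 ≥ 6 → met
2. first-aid certification 125 days ago vs limit 120 → not met
3. bloodborne-pathogen training 79 days ago vs limit 90 → met
4. autoclave spore test 247 days ago vs limit 180 → not met
5. licensed body piercers 0 < 3 → not met
6. condition 'performs piercings' holds; professional liability coverage $85,000 < $100,000 → not met
7. sanitation citations on record 1 > 0 → not met
8. health department inspection 493 days ago vs limit 365 → not met
9. infection-control review 274 days ago vs limit 270 → not met
10. sharps-disposal audit 294 days ago vs limit 365 → met
11. sterilization log present → met
Not met: 2, 4, 5, 6, 7, 8, 9

2, 4, 5, 6, 7, 8, 9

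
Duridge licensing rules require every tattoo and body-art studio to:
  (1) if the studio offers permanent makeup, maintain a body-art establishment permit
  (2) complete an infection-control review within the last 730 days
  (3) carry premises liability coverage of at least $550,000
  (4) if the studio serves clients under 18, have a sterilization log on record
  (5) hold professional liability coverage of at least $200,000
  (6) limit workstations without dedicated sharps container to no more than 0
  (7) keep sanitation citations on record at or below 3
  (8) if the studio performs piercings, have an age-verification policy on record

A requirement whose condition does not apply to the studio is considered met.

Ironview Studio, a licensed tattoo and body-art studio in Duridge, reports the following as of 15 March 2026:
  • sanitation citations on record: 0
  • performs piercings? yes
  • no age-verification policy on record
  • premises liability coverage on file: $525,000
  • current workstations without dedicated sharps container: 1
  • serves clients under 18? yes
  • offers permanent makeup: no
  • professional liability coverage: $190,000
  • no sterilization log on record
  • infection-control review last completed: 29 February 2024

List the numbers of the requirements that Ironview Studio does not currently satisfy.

1. condition 'offers permanent makeup' does not hold → requirement n/a → met
2. infection-control review 745 days ago vs limit 730 → not met
3. premises liability coverage $525,000 < $550,000 → not met
4. condition 'serves clients under 18' holds; sterilization log absent → not met
5. professional liability coverage $190,000 < $200,000 → not met
6. workstations without dedicated sharps container 1 > 0 → not met
7. sanitation citations on record 0 ≤ 3 → met
8. condition 'performs piercings' holds; age-verification policy absent → not met
Not met: 2, 3, 4, 5, 6, 8

2, 3, 4, 5, 6, 8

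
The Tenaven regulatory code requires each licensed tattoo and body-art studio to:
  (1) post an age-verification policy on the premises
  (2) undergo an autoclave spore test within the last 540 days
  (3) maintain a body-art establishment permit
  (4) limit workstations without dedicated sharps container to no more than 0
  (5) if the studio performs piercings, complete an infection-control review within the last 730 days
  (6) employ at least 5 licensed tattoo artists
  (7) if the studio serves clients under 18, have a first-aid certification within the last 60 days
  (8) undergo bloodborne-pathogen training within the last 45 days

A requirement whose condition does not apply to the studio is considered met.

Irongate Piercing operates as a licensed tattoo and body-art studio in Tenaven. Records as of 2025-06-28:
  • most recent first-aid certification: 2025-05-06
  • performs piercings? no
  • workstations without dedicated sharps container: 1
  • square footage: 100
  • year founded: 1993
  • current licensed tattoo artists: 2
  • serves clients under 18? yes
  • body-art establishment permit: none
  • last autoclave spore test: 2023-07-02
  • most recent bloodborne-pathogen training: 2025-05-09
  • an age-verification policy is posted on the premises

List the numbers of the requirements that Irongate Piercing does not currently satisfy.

1. age-verification policy present → met
2. autoclave spore test 727 days ago vs limit 540 → not met
3. body-art establishment permit absent → not met
4. workstations without dedicated sharps container 1 > 0 → not met
5. condition 'performs piercings' does not hold → requirement n/a → met
6. licensed tattoo artists 2 < 5 → not met
7. condition 'serves clients under 18' holds; first-aid certification 53 days ago vs limit 60 → met
8. bloodborne-pathogen training 50 days ago vs limit 45 → not met
Not met: 2, 3, 4, 6, 8

2, 3, 4, 6, 8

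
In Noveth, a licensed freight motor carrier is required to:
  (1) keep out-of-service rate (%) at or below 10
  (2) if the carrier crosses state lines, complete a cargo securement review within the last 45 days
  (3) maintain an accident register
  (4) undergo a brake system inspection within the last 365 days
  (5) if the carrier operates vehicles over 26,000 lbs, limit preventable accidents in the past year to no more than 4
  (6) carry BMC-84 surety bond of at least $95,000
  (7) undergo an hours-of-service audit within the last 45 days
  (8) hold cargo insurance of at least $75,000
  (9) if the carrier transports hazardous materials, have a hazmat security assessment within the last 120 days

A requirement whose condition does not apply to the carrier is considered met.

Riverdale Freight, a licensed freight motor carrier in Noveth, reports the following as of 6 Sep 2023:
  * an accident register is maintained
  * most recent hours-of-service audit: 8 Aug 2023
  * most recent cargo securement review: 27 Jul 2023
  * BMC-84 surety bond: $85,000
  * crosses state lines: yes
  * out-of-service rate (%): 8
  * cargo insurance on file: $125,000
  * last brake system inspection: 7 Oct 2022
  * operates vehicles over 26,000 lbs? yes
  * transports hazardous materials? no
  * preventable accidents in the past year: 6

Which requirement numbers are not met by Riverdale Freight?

1. out-of-service rate (%) 8 ≤ 10 → met
2. condition 'crosses state lines' holds; cargo securement review 41 days ago vs limit 45 → met
3. accident register present → met
4. brake system inspection 334 days ago vs limit 365 → met
5. condition 'operates vehicles over 26,000 lbs' holds; preventable accidents in the past year 6 > 4 → not met
6. BMC-84 surety bond $85,000 < $95,000 → not met
7. hours-of-service audit 29 days ago vs limit 45 → met
8. cargo insurance $125,000 ≥ $75,000 → met
9. condition 'transports hazardous materials' does not hold → requirement n/a → met
Not met: 5, 6

5, 6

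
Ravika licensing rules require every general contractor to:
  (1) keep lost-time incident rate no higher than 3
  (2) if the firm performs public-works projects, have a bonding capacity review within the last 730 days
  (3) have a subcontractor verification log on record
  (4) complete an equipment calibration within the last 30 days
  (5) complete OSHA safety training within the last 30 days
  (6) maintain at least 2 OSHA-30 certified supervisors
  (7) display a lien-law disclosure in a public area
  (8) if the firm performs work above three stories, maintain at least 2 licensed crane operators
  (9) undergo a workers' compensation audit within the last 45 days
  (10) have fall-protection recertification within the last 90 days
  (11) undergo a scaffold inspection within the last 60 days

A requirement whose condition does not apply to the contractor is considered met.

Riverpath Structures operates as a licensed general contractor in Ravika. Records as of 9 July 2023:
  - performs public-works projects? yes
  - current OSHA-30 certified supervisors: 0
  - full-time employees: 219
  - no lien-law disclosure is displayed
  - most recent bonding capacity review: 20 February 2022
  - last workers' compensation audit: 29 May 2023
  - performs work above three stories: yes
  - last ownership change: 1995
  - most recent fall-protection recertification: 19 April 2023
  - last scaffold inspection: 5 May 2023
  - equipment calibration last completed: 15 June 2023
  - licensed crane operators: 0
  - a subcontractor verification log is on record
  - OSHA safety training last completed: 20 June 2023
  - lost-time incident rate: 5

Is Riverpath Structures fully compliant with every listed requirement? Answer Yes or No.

No

1. lost-time incident rate 5 > 3 → not met
2. condition 'performs public-works projects' holds; bonding capacity review 504 days ago vs limit 730 → met
3. subcontractor verification log present → met
4. equipment calibration 24 days ago vs limit 30 → met
5. OSHA safety training 19 days ago vs limit 30 → met
6. OSHA-30 certified supervisors 0 < 2 → not met
7. lien-law disclosure absent → not met
8. condition 'performs work above three stories' holds; licensed crane operators 0 < 2 → not met
9. workers' compensation audit 41 days ago vs limit 45 → met
10. fall-protection recertification 81 days ago vs limit 90 → met
11. scaffold inspection 65 days ago vs limit 60 → not met
Not met: 1, 6, 7, 8, 11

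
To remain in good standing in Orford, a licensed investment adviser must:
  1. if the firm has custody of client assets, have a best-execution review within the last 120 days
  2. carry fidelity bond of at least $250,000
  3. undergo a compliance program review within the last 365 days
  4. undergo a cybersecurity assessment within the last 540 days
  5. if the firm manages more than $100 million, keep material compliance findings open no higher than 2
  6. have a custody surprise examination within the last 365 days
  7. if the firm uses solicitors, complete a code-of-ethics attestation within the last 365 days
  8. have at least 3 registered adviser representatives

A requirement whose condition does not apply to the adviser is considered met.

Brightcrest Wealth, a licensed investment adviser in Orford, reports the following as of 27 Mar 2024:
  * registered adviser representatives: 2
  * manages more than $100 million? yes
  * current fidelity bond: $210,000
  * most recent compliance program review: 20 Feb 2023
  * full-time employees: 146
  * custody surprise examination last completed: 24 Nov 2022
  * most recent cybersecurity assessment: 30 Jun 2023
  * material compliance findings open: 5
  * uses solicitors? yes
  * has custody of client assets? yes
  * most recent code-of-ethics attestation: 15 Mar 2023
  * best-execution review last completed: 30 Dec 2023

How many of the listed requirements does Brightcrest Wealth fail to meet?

6

1. condition 'has custody of client assets' holds; best-execution review 88 days ago vs limit 120 → met
2. fidelity bond $210,000 < $250,000 → not met
3. compliance program review 401 days ago vs limit 365 → not met
4. cybersecurity assessment 271 days ago vs limit 540 → met
5. condition 'manages more than $100 million' holds; material compliance findings open 5 > 2 → not met
6. custody surprise examination 489 days ago vs limit 365 → not met
7. condition 'uses solicitors' holds; code-of-ethics attestation 378 days ago vs limit 365 → not met
8. registered adviser representatives 2 < 3 → not met
Not met: 6 of 8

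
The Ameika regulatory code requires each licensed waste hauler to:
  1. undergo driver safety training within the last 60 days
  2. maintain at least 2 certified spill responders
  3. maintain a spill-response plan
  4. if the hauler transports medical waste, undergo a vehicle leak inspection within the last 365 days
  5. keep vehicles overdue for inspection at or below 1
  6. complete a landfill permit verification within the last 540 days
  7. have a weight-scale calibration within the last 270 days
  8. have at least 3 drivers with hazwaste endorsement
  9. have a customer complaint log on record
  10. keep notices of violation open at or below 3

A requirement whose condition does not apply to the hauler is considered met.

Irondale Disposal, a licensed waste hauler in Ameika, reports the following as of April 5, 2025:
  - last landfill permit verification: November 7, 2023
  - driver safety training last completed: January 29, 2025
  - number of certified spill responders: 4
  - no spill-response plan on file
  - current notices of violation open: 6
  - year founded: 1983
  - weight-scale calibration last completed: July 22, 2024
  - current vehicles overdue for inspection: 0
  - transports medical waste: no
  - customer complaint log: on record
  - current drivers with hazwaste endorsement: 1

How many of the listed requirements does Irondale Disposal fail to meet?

1. driver safety training 66 days ago vs limit 60 → not met
2. certified spill responders 4 ≥ 2 → met
3. spill-response plan absent → not met
4. condition 'transports medical waste' does not hold → requirement n/a → met
5. vehicles overdue for inspection 0 ≤ 1 → met
6. landfill permit verification 515 days ago vs limit 540 → met
7. weight-scale calibration 257 days ago vs limit 270 → met
8. drivers with hazwaste endorsement 1 < 3 → not met
9. customer complaint log present → met
10. notices of violation open 6 > 3 → not met
Not met: 4 of 10

4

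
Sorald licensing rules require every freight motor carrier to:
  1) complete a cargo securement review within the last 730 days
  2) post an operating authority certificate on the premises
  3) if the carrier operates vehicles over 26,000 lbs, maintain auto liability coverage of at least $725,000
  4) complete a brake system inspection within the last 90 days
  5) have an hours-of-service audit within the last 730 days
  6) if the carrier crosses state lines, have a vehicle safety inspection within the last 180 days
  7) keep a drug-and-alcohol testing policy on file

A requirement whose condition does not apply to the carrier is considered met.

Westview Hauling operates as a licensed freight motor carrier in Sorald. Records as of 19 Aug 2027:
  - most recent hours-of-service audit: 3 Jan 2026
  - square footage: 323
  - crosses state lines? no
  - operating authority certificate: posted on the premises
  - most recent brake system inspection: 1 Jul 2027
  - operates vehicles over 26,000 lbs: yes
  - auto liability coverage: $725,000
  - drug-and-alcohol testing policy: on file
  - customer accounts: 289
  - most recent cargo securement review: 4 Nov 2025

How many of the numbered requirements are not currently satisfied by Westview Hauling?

1. cargo securement review 653 days ago vs limit 730 → met
2. operating authority certificate present → met
3. condition 'operates vehicles over 26,000 lbs' holds; auto liability coverage $725,000 ≥ $725,000 → met
4. brake system inspection 49 days ago vs limit 90 → met
5. hours-of-service audit 593 days ago vs limit 730 → met
6. condition 'crosses state lines' does not hold → requirement n/a → met
7. drug-and-alcohol testing policy present → met
Not met: 0 of 7

0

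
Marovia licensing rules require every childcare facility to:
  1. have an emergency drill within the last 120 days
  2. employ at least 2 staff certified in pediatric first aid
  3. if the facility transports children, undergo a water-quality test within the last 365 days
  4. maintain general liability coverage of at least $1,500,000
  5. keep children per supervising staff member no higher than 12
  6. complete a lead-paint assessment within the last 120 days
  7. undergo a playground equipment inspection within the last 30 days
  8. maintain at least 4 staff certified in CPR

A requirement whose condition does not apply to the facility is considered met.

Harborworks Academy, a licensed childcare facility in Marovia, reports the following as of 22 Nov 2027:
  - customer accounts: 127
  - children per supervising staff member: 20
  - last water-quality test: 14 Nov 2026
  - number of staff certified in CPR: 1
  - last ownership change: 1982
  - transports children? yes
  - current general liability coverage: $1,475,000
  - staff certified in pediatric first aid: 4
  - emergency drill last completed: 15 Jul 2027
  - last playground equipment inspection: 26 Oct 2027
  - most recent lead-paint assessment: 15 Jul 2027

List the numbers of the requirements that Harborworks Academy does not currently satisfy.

1, 3, 4, 5, 6, 8

1. emergency drill 130 days ago vs limit 120 → not met
2. staff certified in pediatric first aid 4 ≥ 2 → met
3. condition 'transports children' holds; water-quality test 373 days ago vs limit 365 → not met
4. general liability coverage $1,475,000 < $1,500,000 → not met
5. children per supervising staff member 20 > 12 → not met
6. lead-paint assessment 130 days ago vs limit 120 → not met
7. playground equipment inspection 27 days ago vs limit 30 → met
8. staff certified in CPR 1 < 4 → not met
Not met: 1, 3, 4, 5, 6, 8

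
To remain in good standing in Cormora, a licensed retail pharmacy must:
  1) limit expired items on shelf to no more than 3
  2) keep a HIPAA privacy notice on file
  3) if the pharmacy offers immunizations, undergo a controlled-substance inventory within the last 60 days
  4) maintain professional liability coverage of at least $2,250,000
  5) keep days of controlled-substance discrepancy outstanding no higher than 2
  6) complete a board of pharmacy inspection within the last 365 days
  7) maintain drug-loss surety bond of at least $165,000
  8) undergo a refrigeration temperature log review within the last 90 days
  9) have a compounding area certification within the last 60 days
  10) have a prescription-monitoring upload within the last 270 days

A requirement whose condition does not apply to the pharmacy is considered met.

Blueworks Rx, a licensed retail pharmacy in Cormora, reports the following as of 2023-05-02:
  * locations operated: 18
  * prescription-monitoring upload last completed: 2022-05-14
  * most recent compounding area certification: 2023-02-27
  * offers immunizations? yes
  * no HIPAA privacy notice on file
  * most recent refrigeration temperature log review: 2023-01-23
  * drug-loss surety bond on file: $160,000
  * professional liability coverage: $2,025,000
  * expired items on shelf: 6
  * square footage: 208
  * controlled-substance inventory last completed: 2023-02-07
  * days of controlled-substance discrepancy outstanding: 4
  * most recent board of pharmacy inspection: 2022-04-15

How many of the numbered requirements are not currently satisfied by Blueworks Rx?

10

1. expired items on shelf 6 > 3 → not met
2. HIPAA privacy notice absent → not met
3. condition 'offers immunizations' holds; controlled-substance inventory 84 days ago vs limit 60 → not met
4. professional liability coverage $2,025,000 < $2,250,000 → not met
5. days of controlled-substance discrepancy outstanding 4 > 2 → not met
6. board of pharmacy inspection 382 days ago vs limit 365 → not met
7. drug-loss surety bond $160,000 < $165,000 → not met
8. refrigeration temperature log review 99 days ago vs limit 90 → not met
9. compounding area certification 64 days ago vs limit 60 → not met
10. prescription-monitoring upload 353 days ago vs limit 270 → not met
Not met: 10 of 10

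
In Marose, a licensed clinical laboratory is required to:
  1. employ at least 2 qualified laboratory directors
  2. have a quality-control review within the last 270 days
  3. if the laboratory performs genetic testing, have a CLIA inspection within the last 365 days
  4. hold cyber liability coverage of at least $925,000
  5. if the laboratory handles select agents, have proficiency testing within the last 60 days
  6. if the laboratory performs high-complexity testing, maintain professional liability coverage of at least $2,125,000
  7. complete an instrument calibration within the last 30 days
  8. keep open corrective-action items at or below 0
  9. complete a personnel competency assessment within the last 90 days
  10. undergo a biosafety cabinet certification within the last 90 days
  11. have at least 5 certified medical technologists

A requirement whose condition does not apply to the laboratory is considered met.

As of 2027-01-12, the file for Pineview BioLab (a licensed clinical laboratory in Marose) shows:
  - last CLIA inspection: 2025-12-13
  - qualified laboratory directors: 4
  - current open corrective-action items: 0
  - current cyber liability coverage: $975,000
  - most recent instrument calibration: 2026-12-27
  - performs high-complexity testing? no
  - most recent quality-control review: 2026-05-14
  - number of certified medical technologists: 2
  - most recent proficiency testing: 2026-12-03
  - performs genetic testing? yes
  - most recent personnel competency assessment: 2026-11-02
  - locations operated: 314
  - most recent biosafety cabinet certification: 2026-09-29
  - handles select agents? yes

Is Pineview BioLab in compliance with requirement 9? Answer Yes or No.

9. personnel competency assessment 71 days ago vs limit 90 → met

Yes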